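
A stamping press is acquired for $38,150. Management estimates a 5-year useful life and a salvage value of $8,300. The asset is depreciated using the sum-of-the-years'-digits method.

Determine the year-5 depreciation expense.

Depreciable base = $38,150 − $8,300 = $29,850.
Sum of the years' digits = 5+4+3+2+1 = 15.
Year 1: $29,850 × 5/15 = $9,950. Book value $28,200.
Year 2: $29,850 × 4/15 = $7,960. Book value $20,240.
Year 3: $29,850 × 3/15 = $5,970. Book value $14,270.
Year 4: $29,850 × 2/15 = $3,980. Book value $10,290.
Year 5: $29,850 × 1/15 = $1,990. Book value $8,300.

$1,990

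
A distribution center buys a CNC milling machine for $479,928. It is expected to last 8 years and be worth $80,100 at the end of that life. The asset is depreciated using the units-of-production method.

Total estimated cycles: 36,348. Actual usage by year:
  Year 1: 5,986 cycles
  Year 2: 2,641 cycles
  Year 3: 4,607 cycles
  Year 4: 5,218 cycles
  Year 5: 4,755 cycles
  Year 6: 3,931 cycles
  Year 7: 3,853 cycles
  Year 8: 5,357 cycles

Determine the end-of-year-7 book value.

$139,027

Depreciable base = $479,928 − $80,100 = $399,828.
Rate = $399,828 / 36,348 cycles = $11 per cycle.
Year 1: 5,986 × $11 = $65,846. Book value $414,082.
Year 2: 2,641 × $11 = $29,051. Book value $385,031.
Year 3: 4,607 × $11 = $50,677. Book value $334,354.
Year 4: 5,218 × $11 = $57,398. Book value $276,956.
Year 5: 4,755 × $11 = $52,305. Book value $224,651.
Year 6: 3,931 × $11 = $43,241. Book value $181,410.
Year 7: 3,853 × $11 = $42,383. Book value $139,027.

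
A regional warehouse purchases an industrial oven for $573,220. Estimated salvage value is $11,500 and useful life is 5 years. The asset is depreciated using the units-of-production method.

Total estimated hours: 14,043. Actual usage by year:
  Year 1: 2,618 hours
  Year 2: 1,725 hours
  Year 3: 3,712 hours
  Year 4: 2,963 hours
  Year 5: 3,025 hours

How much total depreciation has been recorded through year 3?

$322,200

Depreciable base = $573,220 − $11,500 = $561,720.
Rate = $561,720 / 14,043 hours = $40 per hour.
Year 1: 2,618 × $40 = $104,720. Book value $468,500.
Year 2: 1,725 × $40 = $69,000. Book value $399,500.
Year 3: 3,712 × $40 = $148,480. Book value $251,020.
Accumulated through year 3 = $573,220 − $251,020 = $322,200.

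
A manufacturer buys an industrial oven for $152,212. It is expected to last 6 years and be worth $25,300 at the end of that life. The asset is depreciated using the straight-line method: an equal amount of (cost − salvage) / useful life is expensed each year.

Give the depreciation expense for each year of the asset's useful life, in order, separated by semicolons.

Depreciable base = $152,212 − $25,300 = $126,912.
Annual expense = $126,912 / 6 = $21,152.
End of year 1: book value $131,060.
End of year 2: book value $109,908.
End of year 3: book value $88,756.
End of year 4: book value $67,604.
End of year 5: book value $46,452.
End of year 6: book value $25,300.

$21,152; $21,152; $21,152; $21,152; $21,152; $21,152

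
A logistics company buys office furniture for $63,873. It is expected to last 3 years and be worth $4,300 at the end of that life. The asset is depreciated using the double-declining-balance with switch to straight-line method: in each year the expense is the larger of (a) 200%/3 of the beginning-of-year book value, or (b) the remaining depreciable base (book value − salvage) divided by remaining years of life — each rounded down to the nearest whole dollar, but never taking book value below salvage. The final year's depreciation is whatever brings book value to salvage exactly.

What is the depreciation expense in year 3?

$2,797

Depreciable base = $63,873 − $4,300 = $59,573.
Year 1: DB = ⌊$63,873 × 200%/3⌋ = $42,582; SL = ⌊$59,573/3⌋ = $19,857 → take DB $42,582. Book value $21,291.
Year 2: DB = ⌊$21,291 × 200%/3⌋ = $14,194; SL = ⌊$16,991/2⌋ = $8,495 → take DB $14,194. Book value $7,097.
Year 3 (final): $7,097 − $4,300 = $2,797. Book value $4,300.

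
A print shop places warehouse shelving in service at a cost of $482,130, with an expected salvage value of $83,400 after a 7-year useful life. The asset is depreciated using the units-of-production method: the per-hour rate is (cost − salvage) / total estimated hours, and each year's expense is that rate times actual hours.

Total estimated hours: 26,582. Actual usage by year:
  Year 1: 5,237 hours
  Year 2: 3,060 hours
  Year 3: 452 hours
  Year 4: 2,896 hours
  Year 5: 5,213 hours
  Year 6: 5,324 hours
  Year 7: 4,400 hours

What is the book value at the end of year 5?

$229,260

Depreciable base = $482,130 − $83,400 = $398,730.
Rate = $398,730 / 26,582 hours = $15 per hour.
Year 1: 5,237 × $15 = $78,555. Book value $403,575.
Year 2: 3,060 × $15 = $45,900. Book value $357,675.
Year 3: 452 × $15 = $6,780. Book value $350,895.
Year 4: 2,896 × $15 = $43,440. Book value $307,455.
Year 5: 5,213 × $15 = $78,195. Book value $229,260.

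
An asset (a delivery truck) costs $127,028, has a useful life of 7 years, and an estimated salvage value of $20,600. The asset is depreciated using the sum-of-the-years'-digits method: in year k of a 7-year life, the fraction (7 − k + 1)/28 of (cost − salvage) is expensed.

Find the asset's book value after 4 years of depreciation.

$43,406

Depreciable base = $127,028 − $20,600 = $106,428.
Sum of the years' digits = 7+6+5+4+3+2+1 = 28.
Year 1: $106,428 × 7/28 = $26,607. Book value $100,421.
Year 2: $106,428 × 6/28 = $22,806. Book value $77,615.
Year 3: $106,428 × 5/28 = $19,005. Book value $58,610.
Year 4: $106,428 × 4/28 = $15,204. Book value $43,406.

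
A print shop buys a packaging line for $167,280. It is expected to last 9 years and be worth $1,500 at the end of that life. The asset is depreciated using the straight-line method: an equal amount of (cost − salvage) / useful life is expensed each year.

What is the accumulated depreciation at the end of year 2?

$36,840

Depreciable base = $167,280 − $1,500 = $165,780.
Annual expense = $165,780 / 9 = $18,420.
End of year 1: book value $148,860.
End of year 2: book value $130,440.
Accumulated through year 2 = $167,280 − $130,440 = $36,840.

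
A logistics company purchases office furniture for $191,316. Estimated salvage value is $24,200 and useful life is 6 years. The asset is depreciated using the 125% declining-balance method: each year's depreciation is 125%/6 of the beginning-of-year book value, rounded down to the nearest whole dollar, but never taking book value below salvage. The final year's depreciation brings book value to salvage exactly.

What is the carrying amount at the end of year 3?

Depreciable base = $191,316 − $24,200 = $167,116.
Year 1: ⌊$191,316 × 125%/6⌋ = $39,857. Book value $151,459.
Year 2: ⌊$151,459 × 125%/6⌋ = $31,553. Book value $119,906.
Year 3: ⌊$119,906 × 125%/6⌋ = $24,980. Book value $94,926.

$94,926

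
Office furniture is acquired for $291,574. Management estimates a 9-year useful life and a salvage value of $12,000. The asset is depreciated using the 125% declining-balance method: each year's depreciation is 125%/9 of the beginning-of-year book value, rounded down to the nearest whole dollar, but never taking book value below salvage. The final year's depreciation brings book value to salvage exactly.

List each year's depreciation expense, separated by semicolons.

Depreciable base = $291,574 − $12,000 = $279,574.
Year 1: ⌊$291,574 × 125%/9⌋ = $40,496. Book value $251,078.
Year 2: ⌊$251,078 × 125%/9⌋ = $34,871. Book value $216,207.
Year 3: ⌊$216,207 × 125%/9⌋ = $30,028. Book value $186,179.
Year 4: ⌊$186,179 × 125%/9⌋ = $25,858. Book value $160,321.
Year 5: ⌊$160,321 × 125%/9⌋ = $22,266. Book value $138,055.
Year 6: ⌊$138,055 × 125%/9⌋ = $19,174. Book value $118,881.
Year 7: ⌊$118,881 × 125%/9⌋ = $16,511. Book value $102,370.
Year 8: ⌊$102,370 × 125%/9⌋ = $14,218. Book value $88,152.
Year 9 (final): $88,152 − $12,000 = $76,152. Book value $12,000.

$40,496; $34,871; $30,028; $25,858; $22,266; $19,174; $16,511; $14,218; $76,152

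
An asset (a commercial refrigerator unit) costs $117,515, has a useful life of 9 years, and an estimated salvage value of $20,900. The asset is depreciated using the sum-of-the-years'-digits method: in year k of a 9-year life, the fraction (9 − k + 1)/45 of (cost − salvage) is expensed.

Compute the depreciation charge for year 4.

$12,882

Depreciable base = $117,515 − $20,900 = $96,615.
Sum of the years' digits = 9+8+7+6+5+4+3+2+1 = 45.
Year 1: $96,615 × 9/45 = $19,323. Book value $98,192.
Year 2: $96,615 × 8/45 = $17,176. Book value $81,016.
Year 3: $96,615 × 7/45 = $15,029. Book value $65,987.
Year 4: $96,615 × 6/45 = $12,882. Book value $53,105.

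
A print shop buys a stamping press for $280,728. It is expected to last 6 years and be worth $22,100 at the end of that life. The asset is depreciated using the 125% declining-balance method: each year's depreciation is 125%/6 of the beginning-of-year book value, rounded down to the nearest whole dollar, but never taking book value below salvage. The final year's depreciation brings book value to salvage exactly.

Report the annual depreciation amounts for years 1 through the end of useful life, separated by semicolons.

Depreciable base = $280,728 − $22,100 = $258,628.
Year 1: ⌊$280,728 × 125%/6⌋ = $58,485. Book value $222,243.
Year 2: ⌊$222,243 × 125%/6⌋ = $46,300. Book value $175,943.
Year 3: ⌊$175,943 × 125%/6⌋ = $36,654. Book value $139,289.
Year 4: ⌊$139,289 × 125%/6⌋ = $29,018. Book value $110,271.
Year 5: ⌊$110,271 × 125%/6⌋ = $22,973. Book value $87,298.
Year 6 (final): $87,298 − $22,100 = $65,198. Book value $22,100.

$58,485; $46,300; $36,654; $29,018; $22,973; $65,198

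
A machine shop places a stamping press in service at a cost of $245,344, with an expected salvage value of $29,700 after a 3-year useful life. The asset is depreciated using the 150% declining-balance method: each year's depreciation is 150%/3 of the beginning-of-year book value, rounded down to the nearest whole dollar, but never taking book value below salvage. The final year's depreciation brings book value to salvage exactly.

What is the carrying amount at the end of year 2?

$61,336

Depreciable base = $245,344 − $29,700 = $215,644.
Year 1: ⌊$245,344 × 150%/3⌋ = $122,672. Book value $122,672.
Year 2: ⌊$122,672 × 150%/3⌋ = $61,336. Book value $61,336.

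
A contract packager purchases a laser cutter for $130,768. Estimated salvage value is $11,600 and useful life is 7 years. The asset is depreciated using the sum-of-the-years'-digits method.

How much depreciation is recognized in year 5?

$12,768

Depreciable base = $130,768 − $11,600 = $119,168.
Sum of the years' digits = 7+6+5+4+3+2+1 = 28.
Year 1: $119,168 × 7/28 = $29,792. Book value $100,976.
Year 2: $119,168 × 6/28 = $25,536. Book value $75,440.
Year 3: $119,168 × 5/28 = $21,280. Book value $54,160.
Year 4: $119,168 × 4/28 = $17,024. Book value $37,136.
Year 5: $119,168 × 3/28 = $12,768. Book value $24,368.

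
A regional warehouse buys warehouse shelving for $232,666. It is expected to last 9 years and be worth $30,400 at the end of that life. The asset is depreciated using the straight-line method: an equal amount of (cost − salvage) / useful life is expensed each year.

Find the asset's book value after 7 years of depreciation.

Depreciable base = $232,666 − $30,400 = $202,266.
Annual expense = $202,266 / 9 = $22,474.
End of year 1: book value $210,192.
End of year 2: book value $187,718.
End of year 3: book value $165,244.
End of year 4: book value $142,770.
End of year 5: book value $120,296.
End of year 6: book value $97,822.
End of year 7: book value $75,348.

$75,348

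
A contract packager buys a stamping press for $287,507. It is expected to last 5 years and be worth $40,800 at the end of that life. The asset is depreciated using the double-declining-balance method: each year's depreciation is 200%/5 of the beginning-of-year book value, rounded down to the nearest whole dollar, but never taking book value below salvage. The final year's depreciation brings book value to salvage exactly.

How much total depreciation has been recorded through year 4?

$246,707

Depreciable base = $287,507 − $40,800 = $246,707.
Year 1: ⌊$287,507 × 200%/5⌋ = $115,002. Book value $172,505.
Year 2: ⌊$172,505 × 200%/5⌋ = $69,002. Book value $103,503.
Year 3: ⌊$103,503 × 200%/5⌋ = $41,401. Book value $62,102.
Year 4: ⌊$62,102 × 200%/5⌋ = $24,840, capped at $21,302. Book value $40,800.
Accumulated through year 4 = $287,507 − $40,800 = $246,707.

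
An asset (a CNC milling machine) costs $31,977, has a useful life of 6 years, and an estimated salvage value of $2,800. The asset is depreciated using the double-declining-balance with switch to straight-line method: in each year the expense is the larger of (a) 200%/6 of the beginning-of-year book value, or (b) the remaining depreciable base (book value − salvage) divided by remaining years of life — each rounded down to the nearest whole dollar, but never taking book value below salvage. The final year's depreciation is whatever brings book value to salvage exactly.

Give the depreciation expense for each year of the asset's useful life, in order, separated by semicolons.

Depreciable base = $31,977 − $2,800 = $29,177.
Year 1: DB = ⌊$31,977 × 200%/6⌋ = $10,659; SL = ⌊$29,177/6⌋ = $4,862 → take DB $10,659. Book value $21,318.
Year 2: DB = ⌊$21,318 × 200%/6⌋ = $7,106; SL = ⌊$18,518/5⌋ = $3,703 → take DB $7,106. Book value $14,212.
Year 3: DB = ⌊$14,212 × 200%/6⌋ = $4,737; SL = ⌊$11,412/4⌋ = $2,853 → take DB $4,737. Book value $9,475.
Year 4: DB = ⌊$9,475 × 200%/6⌋ = $3,158; SL = ⌊$6,675/3⌋ = $2,225 → take DB $3,158. Book value $6,317.
Year 5: DB = ⌊$6,317 × 200%/6⌋ = $2,105; SL = ⌊$3,517/2⌋ = $1,758 → take DB $2,105. Book value $4,212.
Year 6 (final): $4,212 − $2,800 = $1,412. Book value $2,800.

$10,659; $7,106; $4,737; $3,158; $2,105; $1,412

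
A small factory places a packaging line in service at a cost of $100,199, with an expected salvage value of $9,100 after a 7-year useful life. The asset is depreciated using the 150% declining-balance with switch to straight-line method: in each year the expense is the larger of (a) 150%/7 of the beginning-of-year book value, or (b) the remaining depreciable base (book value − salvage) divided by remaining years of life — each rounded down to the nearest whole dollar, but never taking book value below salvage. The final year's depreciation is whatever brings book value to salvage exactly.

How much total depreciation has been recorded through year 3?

Depreciable base = $100,199 − $9,100 = $91,099.
Year 1: DB = ⌊$100,199 × 150%/7⌋ = $21,471; SL = ⌊$91,099/7⌋ = $13,014 → take DB $21,471. Book value $78,728.
Year 2: DB = ⌊$78,728 × 150%/7⌋ = $16,870; SL = ⌊$69,628/6⌋ = $11,604 → take DB $16,870. Book value $61,858.
Year 3: DB = ⌊$61,858 × 150%/7⌋ = $13,255; SL = ⌊$52,758/5⌋ = $10,551 → take DB $13,255. Book value $48,603.
Accumulated through year 3 = $100,199 − $48,603 = $51,596.

$51,596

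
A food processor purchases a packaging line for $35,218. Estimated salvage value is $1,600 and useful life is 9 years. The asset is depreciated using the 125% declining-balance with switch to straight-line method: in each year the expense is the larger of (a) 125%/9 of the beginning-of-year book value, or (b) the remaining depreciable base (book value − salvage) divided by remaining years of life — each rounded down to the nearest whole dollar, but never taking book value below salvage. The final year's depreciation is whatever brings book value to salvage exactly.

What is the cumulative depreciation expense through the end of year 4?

Depreciable base = $35,218 − $1,600 = $33,618.
Year 1: DB = ⌊$35,218 × 125%/9⌋ = $4,891; SL = ⌊$33,618/9⌋ = $3,735 → take DB $4,891. Book value $30,327.
Year 2: DB = ⌊$30,327 × 125%/9⌋ = $4,212; SL = ⌊$28,727/8⌋ = $3,590 → take DB $4,212. Book value $26,115.
Year 3: DB = ⌊$26,115 × 125%/9⌋ = $3,627; SL = ⌊$24,515/7⌋ = $3,502 → take DB $3,627. Book value $22,488.
Year 4: DB = ⌊$22,488 × 125%/9⌋ = $3,123; SL = ⌊$20,888/6⌋ = $3,481 → take SL $3,481. Book value $19,007.
Accumulated through year 4 = $35,218 − $19,007 = $16,211.

$16,211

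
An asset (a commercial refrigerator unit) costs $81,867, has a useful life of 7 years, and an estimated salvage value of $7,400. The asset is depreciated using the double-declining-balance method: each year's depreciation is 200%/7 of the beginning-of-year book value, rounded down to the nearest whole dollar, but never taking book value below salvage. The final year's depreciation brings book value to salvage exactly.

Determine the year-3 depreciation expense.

$11,934

Depreciable base = $81,867 − $7,400 = $74,467.
Year 1: ⌊$81,867 × 200%/7⌋ = $23,390. Book value $58,477.
Year 2: ⌊$58,477 × 200%/7⌋ = $16,707. Book value $41,770.
Year 3: ⌊$41,770 × 200%/7⌋ = $11,934. Book value $29,836.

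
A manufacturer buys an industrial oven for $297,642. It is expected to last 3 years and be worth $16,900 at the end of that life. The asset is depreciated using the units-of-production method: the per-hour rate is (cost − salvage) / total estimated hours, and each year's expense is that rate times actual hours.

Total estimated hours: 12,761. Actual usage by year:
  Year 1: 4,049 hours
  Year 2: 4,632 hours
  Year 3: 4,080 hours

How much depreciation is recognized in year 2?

Depreciable base = $297,642 − $16,900 = $280,742.
Rate = $280,742 / 12,761 hours = $22 per hour.
Year 1: 4,049 × $22 = $89,078. Book value $208,564.
Year 2: 4,632 × $22 = $101,904. Book value $106,660.

$101,904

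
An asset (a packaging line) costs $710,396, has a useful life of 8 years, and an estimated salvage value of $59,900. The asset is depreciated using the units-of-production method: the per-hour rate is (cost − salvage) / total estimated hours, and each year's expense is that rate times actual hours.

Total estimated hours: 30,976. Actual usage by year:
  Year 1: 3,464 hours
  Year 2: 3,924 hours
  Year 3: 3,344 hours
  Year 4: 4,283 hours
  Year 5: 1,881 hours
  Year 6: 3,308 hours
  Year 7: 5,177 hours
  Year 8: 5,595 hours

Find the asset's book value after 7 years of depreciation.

Depreciable base = $710,396 − $59,900 = $650,496.
Rate = $650,496 / 30,976 hours = $21 per hour.
Year 1: 3,464 × $21 = $72,744. Book value $637,652.
Year 2: 3,924 × $21 = $82,404. Book value $555,248.
Year 3: 3,344 × $21 = $70,224. Book value $485,024.
Year 4: 4,283 × $21 = $89,943. Book value $395,081.
Year 5: 1,881 × $21 = $39,501. Book value $355,580.
Year 6: 3,308 × $21 = $69,468. Book value $286,112.
Year 7: 5,177 × $21 = $108,717. Book value $177,395.

$177,395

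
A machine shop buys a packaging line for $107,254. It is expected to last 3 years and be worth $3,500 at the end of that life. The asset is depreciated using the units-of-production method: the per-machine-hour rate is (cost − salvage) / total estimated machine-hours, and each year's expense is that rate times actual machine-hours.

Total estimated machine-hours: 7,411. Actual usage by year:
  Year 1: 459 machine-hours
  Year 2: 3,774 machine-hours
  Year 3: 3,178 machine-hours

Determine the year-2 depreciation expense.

$52,836

Depreciable base = $107,254 − $3,500 = $103,754.
Rate = $103,754 / 7,411 machine-hours = $14 per machine-hour.
Year 1: 459 × $14 = $6,426. Book value $100,828.
Year 2: 3,774 × $14 = $52,836. Book value $47,992.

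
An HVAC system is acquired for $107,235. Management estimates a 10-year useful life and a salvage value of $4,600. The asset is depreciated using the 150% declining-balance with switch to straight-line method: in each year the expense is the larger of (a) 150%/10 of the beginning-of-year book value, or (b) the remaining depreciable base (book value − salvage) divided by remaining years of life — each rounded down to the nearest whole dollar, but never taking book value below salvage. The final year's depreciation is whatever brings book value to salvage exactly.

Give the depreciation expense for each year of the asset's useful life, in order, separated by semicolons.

$16,085; $13,672; $11,621; $9,878; $8,563; $8,563; $8,563; $8,563; $8,563; $8,564

Depreciable base = $107,235 − $4,600 = $102,635.
Year 1: DB = ⌊$107,235 × 150%/10⌋ = $16,085; SL = ⌊$102,635/10⌋ = $10,263 → take DB $16,085. Book value $91,150.
Year 2: DB = ⌊$91,150 × 150%/10⌋ = $13,672; SL = ⌊$86,550/9⌋ = $9,616 → take DB $13,672. Book value $77,478.
Year 3: DB = ⌊$77,478 × 150%/10⌋ = $11,621; SL = ⌊$72,878/8⌋ = $9,109 → take DB $11,621. Book value $65,857.
Year 4: DB = ⌊$65,857 × 150%/10⌋ = $9,878; SL = ⌊$61,257/7⌋ = $8,751 → take DB $9,878. Book value $55,979.
Year 5: DB = ⌊$55,979 × 150%/10⌋ = $8,396; SL = ⌊$51,379/6⌋ = $8,563 → take SL $8,563. Book value $47,416.
Year 6: DB = ⌊$47,416 × 150%/10⌋ = $7,112; SL = ⌊$42,816/5⌋ = $8,563 → take SL $8,563. Book value $38,853.
Year 7: DB = ⌊$38,853 × 150%/10⌋ = $5,827; SL = ⌊$34,253/4⌋ = $8,563 → take SL $8,563. Book value $30,290.
Year 8: DB = ⌊$30,290 × 150%/10⌋ = $4,543; SL = ⌊$25,690/3⌋ = $8,563 → take SL $8,563. Book value $21,727.
Year 9: DB = ⌊$21,727 × 150%/10⌋ = $3,259; SL = ⌊$17,127/2⌋ = $8,563 → take SL $8,563. Book value $13,164.
Year 10 (final): $13,164 − $4,600 = $8,564. Book value $4,600.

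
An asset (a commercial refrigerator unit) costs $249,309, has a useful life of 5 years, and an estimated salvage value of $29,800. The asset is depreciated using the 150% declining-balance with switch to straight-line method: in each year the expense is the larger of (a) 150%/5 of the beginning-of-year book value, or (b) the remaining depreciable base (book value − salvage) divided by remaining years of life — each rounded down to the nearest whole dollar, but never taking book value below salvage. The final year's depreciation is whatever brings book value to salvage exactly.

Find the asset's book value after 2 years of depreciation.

Depreciable base = $249,309 − $29,800 = $219,509.
Year 1: DB = ⌊$249,309 × 150%/5⌋ = $74,792; SL = ⌊$219,509/5⌋ = $43,901 → take DB $74,792. Book value $174,517.
Year 2: DB = ⌊$174,517 × 150%/5⌋ = $52,355; SL = ⌊$144,717/4⌋ = $36,179 → take DB $52,355. Book value $122,162.

$122,162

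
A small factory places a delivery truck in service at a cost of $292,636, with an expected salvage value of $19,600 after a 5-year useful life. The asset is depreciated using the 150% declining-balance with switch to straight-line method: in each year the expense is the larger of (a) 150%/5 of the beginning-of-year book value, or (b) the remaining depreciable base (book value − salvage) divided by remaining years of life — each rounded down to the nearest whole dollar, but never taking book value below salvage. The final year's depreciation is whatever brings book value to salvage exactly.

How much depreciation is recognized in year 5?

$40,388

Depreciable base = $292,636 − $19,600 = $273,036.
Year 1: DB = ⌊$292,636 × 150%/5⌋ = $87,790; SL = ⌊$273,036/5⌋ = $54,607 → take DB $87,790. Book value $204,846.
Year 2: DB = ⌊$204,846 × 150%/5⌋ = $61,453; SL = ⌊$185,246/4⌋ = $46,311 → take DB $61,453. Book value $143,393.
Year 3: DB = ⌊$143,393 × 150%/5⌋ = $43,017; SL = ⌊$123,793/3⌋ = $41,264 → take DB $43,017. Book value $100,376.
Year 4: DB = ⌊$100,376 × 150%/5⌋ = $30,112; SL = ⌊$80,776/2⌋ = $40,388 → take SL $40,388. Book value $59,988.
Year 5 (final): $59,988 − $19,600 = $40,388. Book value $19,600.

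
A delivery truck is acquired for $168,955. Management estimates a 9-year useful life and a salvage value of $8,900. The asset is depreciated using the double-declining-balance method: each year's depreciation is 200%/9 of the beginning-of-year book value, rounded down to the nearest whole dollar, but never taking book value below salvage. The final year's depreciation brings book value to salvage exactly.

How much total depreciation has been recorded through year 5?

$120,864

Depreciable base = $168,955 − $8,900 = $160,055.
Year 1: ⌊$168,955 × 200%/9⌋ = $37,545. Book value $131,410.
Year 2: ⌊$131,410 × 200%/9⌋ = $29,202. Book value $102,208.
Year 3: ⌊$102,208 × 200%/9⌋ = $22,712. Book value $79,496.
Year 4: ⌊$79,496 × 200%/9⌋ = $17,665. Book value $61,831.
Year 5: ⌊$61,831 × 200%/9⌋ = $13,740. Book value $48,091.
Accumulated through year 5 = $168,955 − $48,091 = $120,864.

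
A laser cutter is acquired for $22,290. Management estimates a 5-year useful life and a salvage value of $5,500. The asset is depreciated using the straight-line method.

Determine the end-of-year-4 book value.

$8,858

Depreciable base = $22,290 − $5,500 = $16,790.
Annual expense = $16,790 / 5 = $3,358.
End of year 1: book value $18,932.
End of year 2: book value $15,574.
End of year 3: book value $12,216.
End of year 4: book value $8,858.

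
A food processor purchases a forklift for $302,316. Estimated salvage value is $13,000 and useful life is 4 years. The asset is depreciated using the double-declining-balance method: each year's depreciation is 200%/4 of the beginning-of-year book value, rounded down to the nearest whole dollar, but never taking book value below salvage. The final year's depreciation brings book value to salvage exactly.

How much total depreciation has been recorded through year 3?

$264,526

Depreciable base = $302,316 − $13,000 = $289,316.
Year 1: ⌊$302,316 × 200%/4⌋ = $151,158. Book value $151,158.
Year 2: ⌊$151,158 × 200%/4⌋ = $75,579. Book value $75,579.
Year 3: ⌊$75,579 × 200%/4⌋ = $37,789. Book value $37,790.
Accumulated through year 3 = $302,316 − $37,790 = $264,526.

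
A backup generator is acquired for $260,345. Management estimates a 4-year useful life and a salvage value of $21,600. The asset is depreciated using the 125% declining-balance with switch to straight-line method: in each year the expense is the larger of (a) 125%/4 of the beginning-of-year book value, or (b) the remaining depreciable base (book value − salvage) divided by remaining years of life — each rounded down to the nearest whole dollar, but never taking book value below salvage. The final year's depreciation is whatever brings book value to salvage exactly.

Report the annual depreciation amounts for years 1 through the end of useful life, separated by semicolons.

Depreciable base = $260,345 − $21,600 = $238,745.
Year 1: DB = ⌊$260,345 × 125%/4⌋ = $81,357; SL = ⌊$238,745/4⌋ = $59,686 → take DB $81,357. Book value $178,988.
Year 2: DB = ⌊$178,988 × 125%/4⌋ = $55,933; SL = ⌊$157,388/3⌋ = $52,462 → take DB $55,933. Book value $123,055.
Year 3: DB = ⌊$123,055 × 125%/4⌋ = $38,454; SL = ⌊$101,455/2⌋ = $50,727 → take SL $50,727. Book value $72,328.
Year 4 (final): $72,328 − $21,600 = $50,728. Book value $21,600.

$81,357; $55,933; $50,727; $50,728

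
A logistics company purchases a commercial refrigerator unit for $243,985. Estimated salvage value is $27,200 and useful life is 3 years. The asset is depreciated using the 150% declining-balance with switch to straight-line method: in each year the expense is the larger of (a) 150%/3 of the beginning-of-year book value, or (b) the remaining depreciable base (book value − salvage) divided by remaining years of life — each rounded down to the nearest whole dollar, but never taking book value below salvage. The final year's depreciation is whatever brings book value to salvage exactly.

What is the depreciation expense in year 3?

Depreciable base = $243,985 − $27,200 = $216,785.
Year 1: DB = ⌊$243,985 × 150%/3⌋ = $121,992; SL = ⌊$216,785/3⌋ = $72,261 → take DB $121,992. Book value $121,993.
Year 2: DB = ⌊$121,993 × 150%/3⌋ = $60,996; SL = ⌊$94,793/2⌋ = $47,396 → take DB $60,996. Book value $60,997.
Year 3 (final): $60,997 − $27,200 = $33,797. Book value $27,200.

$33,797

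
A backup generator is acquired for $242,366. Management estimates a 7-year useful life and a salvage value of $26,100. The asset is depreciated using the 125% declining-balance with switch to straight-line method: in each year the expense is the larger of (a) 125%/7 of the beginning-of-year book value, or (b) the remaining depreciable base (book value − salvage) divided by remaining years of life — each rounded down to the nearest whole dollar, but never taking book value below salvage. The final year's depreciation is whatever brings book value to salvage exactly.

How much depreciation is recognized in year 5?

Depreciable base = $242,366 − $26,100 = $216,266.
Year 1: DB = ⌊$242,366 × 125%/7⌋ = $43,279; SL = ⌊$216,266/7⌋ = $30,895 → take DB $43,279. Book value $199,087.
Year 2: DB = ⌊$199,087 × 125%/7⌋ = $35,551; SL = ⌊$172,987/6⌋ = $28,831 → take DB $35,551. Book value $163,536.
Year 3: DB = ⌊$163,536 × 125%/7⌋ = $29,202; SL = ⌊$137,436/5⌋ = $27,487 → take DB $29,202. Book value $134,334.
Year 4: DB = ⌊$134,334 × 125%/7⌋ = $23,988; SL = ⌊$108,234/4⌋ = $27,058 → take SL $27,058. Book value $107,276.
Year 5: DB = ⌊$107,276 × 125%/7⌋ = $19,156; SL = ⌊$81,176/3⌋ = $27,058 → take SL $27,058. Book value $80,218.

$27,058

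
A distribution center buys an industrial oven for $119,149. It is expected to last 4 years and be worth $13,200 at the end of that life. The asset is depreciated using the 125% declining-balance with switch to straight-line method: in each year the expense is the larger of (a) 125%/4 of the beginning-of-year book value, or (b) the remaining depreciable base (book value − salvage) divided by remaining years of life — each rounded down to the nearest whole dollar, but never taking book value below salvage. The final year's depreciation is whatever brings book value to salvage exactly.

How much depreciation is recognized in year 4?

Depreciable base = $119,149 − $13,200 = $105,949.
Year 1: DB = ⌊$119,149 × 125%/4⌋ = $37,234; SL = ⌊$105,949/4⌋ = $26,487 → take DB $37,234. Book value $81,915.
Year 2: DB = ⌊$81,915 × 125%/4⌋ = $25,598; SL = ⌊$68,715/3⌋ = $22,905 → take DB $25,598. Book value $56,317.
Year 3: DB = ⌊$56,317 × 125%/4⌋ = $17,599; SL = ⌊$43,117/2⌋ = $21,558 → take SL $21,558. Book value $34,759.
Year 4 (final): $34,759 − $13,200 = $21,559. Book value $13,200.

$21,559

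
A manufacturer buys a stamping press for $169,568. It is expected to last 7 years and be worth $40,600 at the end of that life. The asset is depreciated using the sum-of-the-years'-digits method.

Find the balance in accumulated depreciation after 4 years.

$101,332

Depreciable base = $169,568 − $40,600 = $128,968.
Sum of the years' digits = 7+6+5+4+3+2+1 = 28.
Year 1: $128,968 × 7/28 = $32,242. Book value $137,326.
Year 2: $128,968 × 6/28 = $27,636. Book value $109,690.
Year 3: $128,968 × 5/28 = $23,030. Book value $86,660.
Year 4: $128,968 × 4/28 = $18,424. Book value $68,236.
Accumulated through year 4 = $169,568 − $68,236 = $101,332.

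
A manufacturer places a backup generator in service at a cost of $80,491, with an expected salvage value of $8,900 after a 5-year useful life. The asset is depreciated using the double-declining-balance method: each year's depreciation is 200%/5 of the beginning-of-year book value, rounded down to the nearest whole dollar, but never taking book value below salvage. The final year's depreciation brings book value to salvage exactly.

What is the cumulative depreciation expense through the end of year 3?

$63,104

Depreciable base = $80,491 − $8,900 = $71,591.
Year 1: ⌊$80,491 × 200%/5⌋ = $32,196. Book value $48,295.
Year 2: ⌊$48,295 × 200%/5⌋ = $19,318. Book value $28,977.
Year 3: ⌊$28,977 × 200%/5⌋ = $11,590. Book value $17,387.
Accumulated through year 3 = $80,491 − $17,387 = $63,104.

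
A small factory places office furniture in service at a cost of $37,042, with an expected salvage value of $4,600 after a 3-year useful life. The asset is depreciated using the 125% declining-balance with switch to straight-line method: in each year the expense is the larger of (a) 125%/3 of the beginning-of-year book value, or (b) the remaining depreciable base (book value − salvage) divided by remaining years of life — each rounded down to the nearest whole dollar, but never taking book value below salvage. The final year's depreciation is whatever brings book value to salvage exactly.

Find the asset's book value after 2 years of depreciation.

Depreciable base = $37,042 − $4,600 = $32,442.
Year 1: DB = ⌊$37,042 × 125%/3⌋ = $15,434; SL = ⌊$32,442/3⌋ = $10,814 → take DB $15,434. Book value $21,608.
Year 2: DB = ⌊$21,608 × 125%/3⌋ = $9,003; SL = ⌊$17,008/2⌋ = $8,504 → take DB $9,003. Book value $12,605.

$12,605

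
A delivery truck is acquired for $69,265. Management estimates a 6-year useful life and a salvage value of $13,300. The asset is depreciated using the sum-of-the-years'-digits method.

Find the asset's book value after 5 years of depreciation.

Depreciable base = $69,265 − $13,300 = $55,965.
Sum of the years' digits = 6+5+4+3+2+1 = 21.
Year 1: $55,965 × 6/21 = $15,990. Book value $53,275.
Year 2: $55,965 × 5/21 = $13,325. Book value $39,950.
Year 3: $55,965 × 4/21 = $10,660. Book value $29,290.
Year 4: $55,965 × 3/21 = $7,995. Book value $21,295.
Year 5: $55,965 × 2/21 = $5,330. Book value $15,965.

$15,965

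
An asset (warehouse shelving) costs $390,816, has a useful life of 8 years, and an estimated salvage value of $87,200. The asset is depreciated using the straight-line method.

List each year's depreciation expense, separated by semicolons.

$37,952; $37,952; $37,952; $37,952; $37,952; $37,952; $37,952; $37,952

Depreciable base = $390,816 − $87,200 = $303,616.
Annual expense = $303,616 / 8 = $37,952.
End of year 1: book value $352,864.
End of year 2: book value $314,912.
End of year 3: book value $276,960.
End of year 4: book value $239,008.
End of year 5: book value $201,056.
End of year 6: book value $163,104.
End of year 7: book value $125,152.
End of year 8: book value $87,200.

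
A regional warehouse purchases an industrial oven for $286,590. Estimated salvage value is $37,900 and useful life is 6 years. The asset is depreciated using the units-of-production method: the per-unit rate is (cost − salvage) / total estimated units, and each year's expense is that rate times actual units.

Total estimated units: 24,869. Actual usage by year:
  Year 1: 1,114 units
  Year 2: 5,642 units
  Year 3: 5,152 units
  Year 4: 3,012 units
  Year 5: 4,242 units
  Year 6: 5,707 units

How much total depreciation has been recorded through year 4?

$149,200

Depreciable base = $286,590 − $37,900 = $248,690.
Rate = $248,690 / 24,869 units = $10 per unit.
Year 1: 1,114 × $10 = $11,140. Book value $275,450.
Year 2: 5,642 × $10 = $56,420. Book value $219,030.
Year 3: 5,152 × $10 = $51,520. Book value $167,510.
Year 4: 3,012 × $10 = $30,120. Book value $137,390.
Accumulated through year 4 = $286,590 − $137,390 = $149,200.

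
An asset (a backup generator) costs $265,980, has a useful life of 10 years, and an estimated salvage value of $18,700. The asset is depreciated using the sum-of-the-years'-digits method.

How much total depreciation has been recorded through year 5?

$179,840

Depreciable base = $265,980 − $18,700 = $247,280.
Sum of the years' digits = 10+9+8+7+6+5+4+3+2+1 = 55.
Year 1: $247,280 × 10/55 = $44,960. Book value $221,020.
Year 2: $247,280 × 9/55 = $40,464. Book value $180,556.
Year 3: $247,280 × 8/55 = $35,968. Book value $144,588.
Year 4: $247,280 × 7/55 = $31,472. Book value $113,116.
Year 5: $247,280 × 6/55 = $26,976. Book value $86,140.
Accumulated through year 5 = $265,980 − $86,140 = $179,840.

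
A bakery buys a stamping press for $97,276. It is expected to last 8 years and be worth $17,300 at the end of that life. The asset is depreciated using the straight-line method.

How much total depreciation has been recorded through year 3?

Depreciable base = $97,276 − $17,300 = $79,976.
Annual expense = $79,976 / 8 = $9,997.
End of year 1: book value $87,279.
End of year 2: book value $77,282.
End of year 3: book value $67,285.
Accumulated through year 3 = $97,276 − $67,285 = $29,991.

$29,991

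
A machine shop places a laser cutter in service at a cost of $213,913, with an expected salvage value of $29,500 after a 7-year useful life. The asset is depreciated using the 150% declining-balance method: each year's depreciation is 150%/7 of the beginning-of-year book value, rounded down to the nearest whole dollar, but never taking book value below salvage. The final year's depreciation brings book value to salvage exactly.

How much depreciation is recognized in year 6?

Depreciable base = $213,913 − $29,500 = $184,413.
Year 1: ⌊$213,913 × 150%/7⌋ = $45,838. Book value $168,075.
Year 2: ⌊$168,075 × 150%/7⌋ = $36,016. Book value $132,059.
Year 3: ⌊$132,059 × 150%/7⌋ = $28,298. Book value $103,761.
Year 4: ⌊$103,761 × 150%/7⌋ = $22,234. Book value $81,527.
Year 5: ⌊$81,527 × 150%/7⌋ = $17,470. Book value $64,057.
Year 6: ⌊$64,057 × 150%/7⌋ = $13,726. Book value $50,331.

$13,726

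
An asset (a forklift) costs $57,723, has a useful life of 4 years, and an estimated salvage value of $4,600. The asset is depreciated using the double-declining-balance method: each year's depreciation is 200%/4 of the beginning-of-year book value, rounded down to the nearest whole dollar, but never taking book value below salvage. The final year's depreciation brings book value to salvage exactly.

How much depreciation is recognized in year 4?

$2,616

Depreciable base = $57,723 − $4,600 = $53,123.
Year 1: ⌊$57,723 × 200%/4⌋ = $28,861. Book value $28,862.
Year 2: ⌊$28,862 × 200%/4⌋ = $14,431. Book value $14,431.
Year 3: ⌊$14,431 × 200%/4⌋ = $7,215. Book value $7,216.
Year 4 (final): $7,216 − $4,600 = $2,616. Book value $4,600.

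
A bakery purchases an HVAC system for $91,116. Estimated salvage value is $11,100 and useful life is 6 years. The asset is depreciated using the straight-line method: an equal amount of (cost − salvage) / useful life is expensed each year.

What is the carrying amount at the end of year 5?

$24,436

Depreciable base = $91,116 − $11,100 = $80,016.
Annual expense = $80,016 / 6 = $13,336.
End of year 1: book value $77,780.
End of year 2: book value $64,444.
End of year 3: book value $51,108.
End of year 4: book value $37,772.
End of year 5: book value $24,436.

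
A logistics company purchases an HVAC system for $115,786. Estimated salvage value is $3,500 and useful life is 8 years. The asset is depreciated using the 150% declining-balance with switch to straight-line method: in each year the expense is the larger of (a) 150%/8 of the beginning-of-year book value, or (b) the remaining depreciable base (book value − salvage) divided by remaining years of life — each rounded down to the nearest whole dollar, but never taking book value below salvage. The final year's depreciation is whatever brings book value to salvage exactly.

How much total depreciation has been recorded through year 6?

$88,843

Depreciable base = $115,786 − $3,500 = $112,286.
Year 1: DB = ⌊$115,786 × 150%/8⌋ = $21,709; SL = ⌊$112,286/8⌋ = $14,035 → take DB $21,709. Book value $94,077.
Year 2: DB = ⌊$94,077 × 150%/8⌋ = $17,639; SL = ⌊$90,577/7⌋ = $12,939 → take DB $17,639. Book value $76,438.
Year 3: DB = ⌊$76,438 × 150%/8⌋ = $14,332; SL = ⌊$72,938/6⌋ = $12,156 → take DB $14,332. Book value $62,106.
Year 4: DB = ⌊$62,106 × 150%/8⌋ = $11,644; SL = ⌊$58,606/5⌋ = $11,721 → take SL $11,721. Book value $50,385.
Year 5: DB = ⌊$50,385 × 150%/8⌋ = $9,447; SL = ⌊$46,885/4⌋ = $11,721 → take SL $11,721. Book value $38,664.
Year 6: DB = ⌊$38,664 × 150%/8⌋ = $7,249; SL = ⌊$35,164/3⌋ = $11,721 → take SL $11,721. Book value $26,943.
Accumulated through year 6 = $115,786 − $26,943 = $88,843.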